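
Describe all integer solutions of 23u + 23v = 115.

Step 1: Compute gcd(23, 23) = 23.
Since 23 divides 115, solutions exist.

Step 2: Find a particular solution using extended Euclidean algorithm.
We get u₀ = 0, v₀ = 5.
Check: 23*0 + 23*5 = 115 = 115 ✓

Step 3: Write the general solution.
u = 0 + (23/23)t = 0 + 1t
v = 5 - (23/23)t = 5 - 1t
for any integer t.

u = 0 + 1t, v = 5 - 1t for integer t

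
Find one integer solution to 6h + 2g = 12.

Step 1: Check solvability.
gcd(6, 2) = 2
Since 2 divides 12, solutions exist.

Step 2: Apply extended Euclidean algorithm to find gcd.
We find integers such that 6*x0 + 2*y0 = 2

Step 3: Scale the particular solution.
Multiply by 12/2 = 6:
h = 0, g = 6

Step 4: Verify.
6*(0) + 2*(6) = 12 = 12 ✓

h = 0, g = 6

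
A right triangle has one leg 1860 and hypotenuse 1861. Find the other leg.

a² = c² - b² = 3463321 - 3459600 = 3721
a = 61

61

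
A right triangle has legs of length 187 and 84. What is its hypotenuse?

c² = a² + b² = 187² + 84² = 34969 + 7056 = 42025
c = 205

205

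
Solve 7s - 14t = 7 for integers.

Step 1: Check solvability.
gcd(7, 14) = 7
Since 7 divides 7, solutions exist.

Step 2: Apply extended Euclidean algorithm to find gcd.
We find integers such that 7*x0 + 14*y0 = 7

Step 3: Scale the particular solution.
Multiply by 7/7 = 1:
s = 1, t = 0

Step 4: Verify.
7*(1) - 14*(0) = 7 = 7 ✓

s = 1, t = 0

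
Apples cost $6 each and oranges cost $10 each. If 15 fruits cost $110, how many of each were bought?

Let a = apples, o = oranges.
a + o = 15
6a + 10o = 110
Substitute o = 15 - a:
6a + 10(15 - a) = 110
(6 - 10)a = 110 - 150
-4a = -40
a = 10, o = 15 - 10 = 5

Apples: 10, Oranges: 5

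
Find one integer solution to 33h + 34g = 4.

Step 1: Check solvability.
gcd(33, 34) = 1
Since 1 divides 4, solutions exist.

Step 2: Apply extended Euclidean algorithm to find gcd.
We find integers such that 33*x0 + 34*y0 = 1

Step 3: Scale the particular solution.
Multiply by 4/1 = 4:
h = -4, g = 4

Step 4: Verify.
33*(-4) + 34*(4) = 4 = 4 ✓

h = -4, g = 4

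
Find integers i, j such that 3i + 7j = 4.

Step 1: Check solvability.
gcd(3, 7) = 1
Since 1 divides 4, solutions exist.

Step 2: Apply extended Euclidean algorithm to find gcd.
We find integers such that 3*x0 + 7*y0 = 1

Step 3: Scale the particular solution.
Multiply by 4/1 = 4:
i = -8, j = 4

Step 4: Verify.
3*(-8) + 7*(4) = 4 = 4 ✓

i = -8, j = 4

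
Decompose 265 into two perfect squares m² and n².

We need to find integers m, n > 0 such that m² + n² = 265.
Trying m = 3: n² = 265 - 3² = 265 - 9 = 256
n = 16
Check: 3² + 16² = 9 + 256 = 265 ✓

265 = 3² + 16²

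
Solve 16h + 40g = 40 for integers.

Step 1: Check solvability.
gcd(16, 40) = 8
Since 8 divides 40, solutions exist.

Step 2: Apply extended Euclidean algorithm to find gcd.
We find integers such that 16*x0 + 40*y0 = 8

Step 3: Scale the particular solution.
Multiply by 40/8 = 5:
h = -10, g = 5

Step 4: Verify.
16*(-10) + 40*(5) = 40 = 40 ✓

h = -10, g = 5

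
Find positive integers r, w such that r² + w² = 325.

Search for r with 325 - r² a perfect square.
r = 1: 325 - 1² = 325 - 1 = 324 = 18² ✓
So r = 1, w = 18.

r = 1, w = 18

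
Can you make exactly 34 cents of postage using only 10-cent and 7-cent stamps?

We need non-negative x, y with 10x + 7y = 34.
gcd(10, 7) = 1 divides 34, so integer solutions exist.
Search for a non-negative one: x = 2 gives 7y = 34 - 20 = 14, so y = 2.
Check: 10·2 + 7·2 = 34 ✓

Yes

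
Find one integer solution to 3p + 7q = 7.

Step 1: Check solvability.
gcd(3, 7) = 1
Since 1 divides 7, solutions exist.

Step 2: Apply extended Euclidean algorithm to find gcd.
We find integers such that 3*x0 + 7*y0 = 1

Step 3: Scale the particular solution.
Multiply by 7/1 = 7:
p = -14, q = 7

Step 4: Verify.
3*(-14) + 7*(7) = 7 = 7 ✓

p = -14, q = 7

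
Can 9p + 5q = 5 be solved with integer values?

Step 1: Compute gcd(9, 5).
gcd(9, 5) = 1

Step 2: Check divisibility.
Does 1 divide 5? 5 = 1 x 5, so yes.

By the theorem on linear Diophantine equations, 9p + 5q = 5 has integer solutions if and only if gcd(9, 5) divides 5. Since 1 | 5, solutions exist.

Yes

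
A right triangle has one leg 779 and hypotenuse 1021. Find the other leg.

b² = c² - a² = 1042441 - 606841 = 435600
b = 660

660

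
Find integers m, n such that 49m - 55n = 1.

Step 1: Check solvability.
gcd(49, 55) = 1
Since 1 divides 1, solutions exist.

Step 2: Apply extended Euclidean algorithm to find gcd.
We find integers such that 49*x0 + 55*y0 = 1

Step 3: Scale the particular solution.
Multiply by 1/1 = 1:
m = 9, n = 8

Step 4: Verify.
49*(9) - 55*(8) = 1 = 1 ✓

m = 9, n = 8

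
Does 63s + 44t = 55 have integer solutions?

Step 1: Compute gcd(63, 44).
gcd(63, 44) = 1

Step 2: Check divisibility.
Does 1 divide 55? 55 = 1 x 55, so yes.

By the theorem on linear Diophantine equations, 63s + 44t = 55 has integer solutions if and only if gcd(63, 44) divides 55. Since 1 | 55, solutions exist.

Yes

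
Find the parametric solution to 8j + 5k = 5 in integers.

Step 1: Compute gcd(8, 5) = 1.
Since 1 divides 5, solutions exist.

Step 2: Find a particular solution using extended Euclidean algorithm.
We get j₀ = 10, k₀ = -15.
Check: 8*10 + 5*-15 = 5 = 5 ✓

Step 3: Write the general solution.
j = 10 + (5/1)t = 10 + 5t
k = -15 - (8/1)t = -15 - 8t
for any integer t.

j = 10 + 5t, k = -15 - 8t for integer t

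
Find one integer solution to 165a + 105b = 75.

Step 1: Check solvability.
gcd(165, 105) = 15
Since 15 divides 75, solutions exist.

Step 2: Apply extended Euclidean algorithm to find gcd.
We find integers such that 165*x0 + 105*y0 = 15

Step 3: Scale the particular solution.
Multiply by 75/15 = 5:
a = 10, b = -15

Step 4: Verify.
165*(10) + 105*(-15) = 75 = 75 ✓

a = 10, b = -15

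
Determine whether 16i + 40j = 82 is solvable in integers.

Step 1: Compute gcd(16, 40).
gcd(16, 40) = 8

Step 2: Check divisibility.
Does 8 divide 82? 82 = 8 x 10 + 2, so no.

By the theorem on linear Diophantine equations, 16i + 40j = 82 has integer solutions if and only if gcd(16, 40) divides 82. Since 8 does not divide 82, no solutions exist.

No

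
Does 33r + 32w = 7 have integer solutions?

Step 1: Compute gcd(33, 32).
gcd(33, 32) = 1

Step 2: Check divisibility.
Does 1 divide 7? 7 = 1 x 7, so yes.

By the theorem on linear Diophantine equations, 33r + 32w = 7 has integer solutions if and only if gcd(33, 32) divides 7. Since 1 | 7, solutions exist.

Yes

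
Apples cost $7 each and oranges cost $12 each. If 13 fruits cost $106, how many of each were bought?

Let a = apples, o = oranges.
a + o = 13
7a + 12o = 106
Substitute o = 13 - a:
7a + 12(13 - a) = 106
(7 - 12)a = 106 - 156
-5a = -50
a = 10, o = 13 - 10 = 3

Apples: 10, Oranges: 3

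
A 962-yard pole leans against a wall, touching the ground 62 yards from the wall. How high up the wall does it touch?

The ladder, wall, and ground form a right triangle with hypotenuse 962 and one leg 62.
By the Pythagorean theorem: h² = 962² - 62² = 925444 - 3844 = 921600
h = √921600 = 960 yards

960 yards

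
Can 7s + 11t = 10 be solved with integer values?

Step 1: Compute gcd(7, 11).
gcd(7, 11) = 1

Step 2: Check divisibility.
Does 1 divide 10? 10 = 1 x 10, so yes.

By the theorem on linear Diophantine equations, 7s + 11t = 10 has integer solutions if and only if gcd(7, 11) divides 10. Since 1 | 10, solutions exist.

Yes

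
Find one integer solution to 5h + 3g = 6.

Step 1: Check solvability.
gcd(5, 3) = 1
Since 1 divides 6, solutions exist.

Step 2: Apply extended Euclidean algorithm to find gcd.
We find integers such that 5*x0 + 3*y0 = 1

Step 3: Scale the particular solution.
Multiply by 6/1 = 6:
h = -6, g = 12

Step 4: Verify.
5*(-6) + 3*(12) = 6 = 6 ✓

h = -6, g = 12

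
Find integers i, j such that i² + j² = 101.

We need to find integers i, j > 0 such that i² + j² = 101.
Trying i = 1: j² = 101 - 1² = 101 - 1 = 100
j = 10
Check: 1² + 10² = 1 + 100 = 101 ✓

101 = 1² + 10²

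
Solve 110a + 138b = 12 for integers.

Step 1: Check solvability.
gcd(110, 138) = 2
Since 2 divides 12, solutions exist.

Step 2: Apply extended Euclidean algorithm to find gcd.
We find integers such that 110*x0 + 138*y0 = 2

Step 3: Scale the particular solution.
Multiply by 12/2 = 6:
a = -30, b = 24

Step 4: Verify.
110*(-30) + 138*(24) = 12 = 12 ✓

a = -30, b = 24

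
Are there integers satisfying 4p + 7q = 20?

Step 1: Compute gcd(4, 7).
gcd(4, 7) = 1

Step 2: Check divisibility.
Does 1 divide 20? 20 = 1 x 20, so yes.

By the theorem on linear Diophantine equations, 4p + 7q = 20 has integer solutions if and only if gcd(4, 7) divides 20. Since 1 | 20, solutions exist.

Yes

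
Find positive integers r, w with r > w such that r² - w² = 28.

Factor: r² - w² = (r+w)(r-w) = 28.
We need two factors of 28 with the same parity.
Use r+w = 14 and r-w = 2 (product 14·2 = 28).
Adding: 2r = 16, so r = 8.
Subtracting: 2w = 12, so w = 6.
Check: 8² - 6² = 64 - 36 = 28 ✓

r = 8, w = 6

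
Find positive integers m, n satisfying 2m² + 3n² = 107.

Try small values of m and check whether (107 - 2m²)/3 is a perfect square.
m = 4: 2·4² = 32, so 3n² = 107 - 32 = 75, giving n² = 25, n = 5.
Check: 2·4² + 3·5² = 32 + 75 = 107 ✓

m = 4, n = 5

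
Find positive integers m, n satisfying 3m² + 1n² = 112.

Try small values of m and check whether (112 - 3m²)/1 is a perfect square.
m = 4: 3·4² = 48, so 1n² = 112 - 48 = 64, giving n² = 64, n = 8.
Check: 3·4² + 1·8² = 48 + 64 = 112 ✓

m = 4, n = 8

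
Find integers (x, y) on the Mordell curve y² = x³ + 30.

Try small integer x values and check whether x³ + 30 is a perfect square.
x = 19: x³ + 30 = 19³ + 30 = 6859 + 30 = 6889
Is 6889 a perfect square? 83² = 6889 ✓
So (x, y) = (19, -83) is a solution.

x = 19, y = -83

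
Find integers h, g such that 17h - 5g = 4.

Step 1: Check solvability.
gcd(17, 5) = 1
Since 1 divides 4, solutions exist.

Step 2: Apply extended Euclidean algorithm to find gcd.
We find integers such that 17*x0 + 5*y0 = 1

Step 3: Scale the particular solution.
Multiply by 4/1 = 4:
h = -8, g = -28

Step 4: Verify.
17*(-8) - 5*(-28) = 4 = 4 ✓

h = -8, g = -28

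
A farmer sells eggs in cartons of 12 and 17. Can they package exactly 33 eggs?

We need non-negative a, b with 12a + 17b = 33.
gcd(12, 17) = 1 divides 33, but no a in [0, 2] gives non-negative b.

No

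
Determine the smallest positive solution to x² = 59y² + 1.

We seek the smallest positive integers (x, y) with x² - 59y² = 1, i.e., x² = 59y² + 1.
Try successive y values:
y = 1: x² = 59·1² + 1 = 60, not a perfect square
y = 2: x² = 59·2² + 1 = 237, not a perfect square
y = 3: x² = 59·3² + 1 = 532, not a perfect square
... continuing the search (or via continued fractions) ...
y = 69: x² = 59·69² + 1 = 280900, x = 530 ✓

Verify: 530² - 59·69² = 280900 - 280899 = 1 ✓

x = 530, y = 69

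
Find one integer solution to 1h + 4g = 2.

Step 1: Check solvability.
gcd(1, 4) = 1
Since 1 divides 2, solutions exist.

Step 2: Apply extended Euclidean algorithm to find gcd.
We find integers such that 1*x0 + 4*y0 = 1

Step 3: Scale the particular solution.
Multiply by 2/1 = 2:
h = 2, g = 0

Step 4: Verify.
1*(2) + 4*(0) = 2 = 2 ✓

h = 2, g = 0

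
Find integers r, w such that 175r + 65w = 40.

Step 1: Check solvability.
gcd(175, 65) = 5
Since 5 divides 40, solutions exist.

Step 2: Apply extended Euclidean algorithm to find gcd.
We find integers such that 175*x0 + 65*y0 = 5

Step 3: Scale the particular solution.
Multiply by 40/5 = 8:
r = 24, w = -64

Step 4: Verify.
175*(24) + 65*(-64) = 40 = 40 ✓

r = 24, w = -64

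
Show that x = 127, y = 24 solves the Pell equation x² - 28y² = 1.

Compute x² = 127² = 16129
Compute 28y² = 28·24² = 28·576 = 16128
x² - 28y² = 16129 - 16128 = 1
Since this equals 1, (127, 24) is a solution.

Yes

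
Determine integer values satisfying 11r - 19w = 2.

Step 1: Check solvability.
gcd(11, 19) = 1
Since 1 divides 2, solutions exist.

Step 2: Apply extended Euclidean algorithm to find gcd.
We find integers such that 11*x0 + 19*y0 = 1

Step 3: Scale the particular solution.
Multiply by 2/1 = 2:
r = 14, w = 8

Step 4: Verify.
11*(14) - 19*(8) = 2 = 2 ✓

r = 14, w = 8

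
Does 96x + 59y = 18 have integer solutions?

Step 1: Compute gcd(96, 59).
gcd(96, 59) = 1

Step 2: Check divisibility.
Does 1 divide 18? 18 = 1 x 18, so yes.

By the theorem on linear Diophantine equations, 96x + 59y = 18 has integer solutions if and only if gcd(96, 59) divides 18. Since 1 | 18, solutions exist.

Yes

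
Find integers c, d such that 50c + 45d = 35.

Step 1: Check solvability.
gcd(50, 45) = 5
Since 5 divides 35, solutions exist.

Step 2: Apply extended Euclidean algorithm to find gcd.
We find integers such that 50*x0 + 45*y0 = 5

Step 3: Scale the particular solution.
Multiply by 35/5 = 7:
c = 7, d = -7

Step 4: Verify.
50*(7) + 45*(-7) = 35 = 35 ✓

c = 7, d = -7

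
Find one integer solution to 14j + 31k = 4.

Step 1: Check solvability.
gcd(14, 31) = 1
Since 1 divides 4, solutions exist.

Step 2: Apply extended Euclidean algorithm to find gcd.
We find integers such that 14*x0 + 31*y0 = 1

Step 3: Scale the particular solution.
Multiply by 4/1 = 4:
j = -44, k = 20

Step 4: Verify.
14*(-44) + 31*(20) = 4 = 4 ✓

j = -44, k = 20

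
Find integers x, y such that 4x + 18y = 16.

Step 1: Check solvability.
gcd(4, 18) = 2
Since 2 divides 16, solutions exist.

Step 2: Apply extended Euclidean algorithm to find gcd.
We find integers such that 4*x0 + 18*y0 = 2

Step 3: Scale the particular solution.
Multiply by 16/2 = 8:
x = -32, y = 8

Step 4: Verify.
4*(-32) + 18*(8) = 16 = 16 ✓

x = -32, y = 8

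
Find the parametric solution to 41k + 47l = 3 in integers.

Step 1: Compute gcd(41, 47) = 1.
Since 1 divides 3, solutions exist.

Step 2: Find a particular solution using extended Euclidean algorithm.
We get k₀ = -24, l₀ = 21.
Check: 41*-24 + 47*21 = 3 = 3 ✓

Step 3: Write the general solution.
k = -24 + (47/1)t = -24 + 47t
l = 21 - (41/1)t = 21 - 41t
for any integer t.

k = -24 + 47t, l = 21 - 41t for integer t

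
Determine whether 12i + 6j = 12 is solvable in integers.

Step 1: Compute gcd(12, 6).
gcd(12, 6) = 6

Step 2: Check divisibility.
Does 6 divide 12? 12 = 6 x 2, so yes.

By the theorem on linear Diophantine equations, 12i + 6j = 12 has integer solutions if and only if gcd(12, 6) divides 12. Since 6 | 12, solutions exist.

Yes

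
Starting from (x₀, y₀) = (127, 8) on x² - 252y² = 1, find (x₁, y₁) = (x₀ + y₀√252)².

Solutions to x² - Dy² = 1 are generated by powers of (x₀ + y₀√D).
The next solution satisfies x₁ + y₁√252 = (x₀ + y₀√252)², giving:
x₁ = x₀² + 252y₀² = 127² + 252·8² = 16129 + 16128 = 32257
y₁ = 2x₀y₀ = 2·127·8 = 2032

Verify: 32257² - 252·2032² = 1040514049 - 1040514048 = 1 ✓

x = 32257, y = 2032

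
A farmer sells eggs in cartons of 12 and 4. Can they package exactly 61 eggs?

We need non-negative a, b with 12a + 4b = 61.
gcd(12, 4) = 4, and 4 does not divide 61.
No integer solutions exist.

No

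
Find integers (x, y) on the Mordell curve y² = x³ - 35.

Try small integer x values and check whether x³ - 35 is a perfect square.
x = 11: x³ - 35 = 11³ - 35 = 1331 - 35 = 1296
Is 1296 a perfect square? 36² = 1296 ✓
So (x, y) = (11, 36) is a solution.

x = 11, y = 36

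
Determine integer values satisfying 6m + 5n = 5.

Step 1: Check solvability.
gcd(6, 5) = 1
Since 1 divides 5, solutions exist.

Step 2: Apply extended Euclidean algorithm to find gcd.
We find integers such that 6*x0 + 5*y0 = 1

Step 3: Scale the particular solution.
Multiply by 5/1 = 5:
m = 5, n = -5

Step 4: Verify.
6*(5) + 5*(-5) = 5 = 5 ✓

m = 5, n = -5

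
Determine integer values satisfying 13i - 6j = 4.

Step 1: Check solvability.
gcd(13, 6) = 1
Since 1 divides 4, solutions exist.

Step 2: Apply extended Euclidean algorithm to find gcd.
We find integers such that 13*x0 + 6*y0 = 1

Step 3: Scale the particular solution.
Multiply by 4/1 = 4:
i = 4, j = 8

Step 4: Verify.
13*(4) - 6*(8) = 4 = 4 ✓

i = 4, j = 8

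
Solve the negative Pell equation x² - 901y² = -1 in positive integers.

We need x² = 901y² - 1. Try successive y:
y = 1: x² = 901·1² - 1 = 900 = 30² ✓
Check: 30² - 901·1² = 900 - 901 = -1 ✓

x = 30, y = 1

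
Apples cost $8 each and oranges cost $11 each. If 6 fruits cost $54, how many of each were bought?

Let a = apples, o = oranges.
a + o = 6
8a + 11o = 54
Substitute o = 6 - a:
8a + 11(6 - a) = 54
(8 - 11)a = 54 - 66
-3a = -12
a = 4, o = 6 - 4 = 2

Apples: 4, Oranges: 2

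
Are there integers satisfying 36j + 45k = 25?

Step 1: Compute gcd(36, 45).
gcd(36, 45) = 9

Step 2: Check divisibility.
Does 9 divide 25? 25 = 9 x 2 + 7, so no.

By the theorem on linear Diophantine equations, 36j + 45k = 25 has integer solutions if and only if gcd(36, 45) divides 25. Since 9 does not divide 25, no solutions exist.

No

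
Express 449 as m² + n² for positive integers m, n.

We need to find integers m, n > 0 such that m² + n² = 449.
Trying m = 7: n² = 449 - 7² = 449 - 49 = 400
n = 20
Check: 7² + 20² = 49 + 400 = 449 ✓

449 = 7² + 20²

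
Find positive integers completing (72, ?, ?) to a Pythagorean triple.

We need the other leg and hypotenuse such that 72² + x² = c².
Take x = 65, c = 97: 72² + 65² = 5184 + 4225 = 9409 = 97² ✓
Triple: (65, 72, 97)

(65, 72, 97)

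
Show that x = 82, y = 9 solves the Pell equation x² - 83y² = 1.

Compute x² = 82² = 6724
Compute 83y² = 83·9² = 83·81 = 6723
x² - 83y² = 6724 - 6723 = 1
Since this equals 1, (82, 9) is a solution.

Yes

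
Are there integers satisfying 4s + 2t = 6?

Step 1: Compute gcd(4, 2).
gcd(4, 2) = 2

Step 2: Check divisibility.
Does 2 divide 6? 6 = 2 x 3, so yes.

By the theorem on linear Diophantine equations, 4s + 2t = 6 has integer solutions if and only if gcd(4, 2) divides 6. Since 2 | 6, solutions exist.

Yes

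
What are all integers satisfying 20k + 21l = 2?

Step 1: Compute gcd(20, 21) = 1.
Since 1 divides 2, solutions exist.

Step 2: Find a particular solution using extended Euclidean algorithm.
We get k₀ = -2, l₀ = 2.
Check: 20*-2 + 21*2 = 2 = 2 ✓

Step 3: Write the general solution.
k = -2 + (21/1)t = -2 + 21t
l = 2 - (20/1)t = 2 - 20t
for any integer t.

k = -2 + 21t, l = 2 - 20t for integer t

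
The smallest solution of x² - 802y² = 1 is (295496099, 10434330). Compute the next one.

Solutions to x² - Dy² = 1 are generated by powers of (x₀ + y₀√D).
The next solution satisfies x₁ + y₁√802 = (x₀ + y₀√802)², giving:
x₁ = x₀² + 802y₀² = 295496099² + 802·10434330² = 87317944524217801 + 87317944524217800 = 174635889048435601
y₁ = 2x₀y₀ = 2·295496099·10434330 = 6166607621357340

Verify: 174635889048435601² - 802·6166607621357340² = 30497693743737509482114585444231201 - 30497693743737509482114585444231200 = 1 ✓

x = 174635889048435601, y = 6166607621357340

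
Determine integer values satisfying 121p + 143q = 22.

Step 1: Check solvability.
gcd(121, 143) = 11
Since 11 divides 22, solutions exist.

Step 2: Apply extended Euclidean algorithm to find gcd.
We find integers such that 121*x0 + 143*y0 = 11

Step 3: Scale the particular solution.
Multiply by 22/11 = 2:
p = 12, q = -10

Step 4: Verify.
121*(12) + 143*(-10) = 22 = 22 ✓

p = 12, q = -10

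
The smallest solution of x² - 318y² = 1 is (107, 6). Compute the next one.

Solutions to x² - Dy² = 1 are generated by powers of (x₀ + y₀√D).
The next solution satisfies x₁ + y₁√318 = (x₀ + y₀√318)², giving:
x₁ = x₀² + 318y₀² = 107² + 318·6² = 11449 + 11448 = 22897
y₁ = 2x₀y₀ = 2·107·6 = 1284

Verify: 22897² - 318·1284² = 524272609 - 524272608 = 1 ✓

x = 22897, y = 1284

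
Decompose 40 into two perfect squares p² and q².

We need to find integers p, q > 0 such that p² + q² = 40.
Trying p = 2: q² = 40 - 2² = 40 - 4 = 36
q = 6
Check: 2² + 6² = 4 + 36 = 40 ✓

40 = 2² + 6²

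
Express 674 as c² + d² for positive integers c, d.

We need to find integers c, d > 0 such that c² + d² = 674.
Trying c = 7: d² = 674 - 7² = 674 - 49 = 625
d = 25
Check: 7² + 25² = 49 + 625 = 674 ✓

674 = 7² + 25²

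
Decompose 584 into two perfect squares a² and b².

We need to find integers a, b > 0 such that a² + b² = 584.
Trying a = 10: b² = 584 - 10² = 584 - 100 = 484
b = 22
Check: 10² + 22² = 100 + 484 = 584 ✓

584 = 10² + 22²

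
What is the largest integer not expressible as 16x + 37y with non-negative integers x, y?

For two coprime denominations a and b, the Frobenius number (largest value not representable as a non-negative combination) is ab - a - b.
Here gcd(16, 37) = 1, so they are coprime.
F(16, 37) = 16·37 - 16 - 37 = 592 - 53 = 539

539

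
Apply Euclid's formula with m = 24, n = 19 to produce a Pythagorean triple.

a = m² - n² = 24² - 19² = 576 - 361 = 215
b = 2mn = 2·24·19 = 912
c = m² + n² = 576 + 361 = 937
Verify: 215² + 912² = 46225 + 831744 = 877969 = 937² ✓

(215, 912, 937)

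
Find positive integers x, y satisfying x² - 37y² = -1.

We need x² = 37y² - 1. Try successive y:
y = 1: x² = 37·1² - 1 = 36 = 6² ✓
Check: 6² - 37·1² = 36 - 37 = -1 ✓

x = 6, y = 1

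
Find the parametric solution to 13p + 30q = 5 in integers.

Step 1: Compute gcd(13, 30) = 1.
Since 1 divides 5, solutions exist.

Step 2: Find a particular solution using extended Euclidean algorithm.
We get p₀ = 35, q₀ = -15.
Check: 13*35 + 30*-15 = 5 = 5 ✓

Step 3: Write the general solution.
p = 35 + (30/1)t = 35 + 30t
q = -15 - (13/1)t = -15 - 13t
for any integer t.

p = 35 + 30t, q = -15 - 13t for integer t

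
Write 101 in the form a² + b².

We need to find integers a, b > 0 such that a² + b² = 101.
Trying a = 1: b² = 101 - 1² = 101 - 1 = 100
b = 10
Check: 1² + 10² = 1 + 100 = 101 ✓

101 = 1² + 10²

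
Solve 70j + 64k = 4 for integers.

Step 1: Check solvability.
gcd(70, 64) = 2
Since 2 divides 4, solutions exist.

Step 2: Apply extended Euclidean algorithm to find gcd.
We find integers such that 70*x0 + 64*y0 = 2

Step 3: Scale the particular solution.
Multiply by 4/2 = 2:
j = 22, k = -24

Step 4: Verify.
70*(22) + 64*(-24) = 4 = 4 ✓

j = 22, k = -24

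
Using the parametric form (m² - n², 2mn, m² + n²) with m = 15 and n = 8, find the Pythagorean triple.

a = m² - n² = 225 - 64 = 161
b = 2mn = 2·15·8 = 240
c = m² + n² = 225 + 64 = 289
Verify: 161² + 240² = 25921 + 57600 = 83521 = 289² ✓

(161, 240, 289)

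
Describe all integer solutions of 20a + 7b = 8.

Step 1: Compute gcd(20, 7) = 1.
Since 1 divides 8, solutions exist.

Step 2: Find a particular solution using extended Euclidean algorithm.
We get a₀ = -8, b₀ = 24.
Check: 20*-8 + 7*24 = 8 = 8 ✓

Step 3: Write the general solution.
a = -8 + (7/1)t = -8 + 7t
b = 24 - (20/1)t = 24 - 20t
for any integer t.

a = -8 + 7t, b = 24 - 20t for integer t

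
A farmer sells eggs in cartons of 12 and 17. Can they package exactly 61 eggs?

We need non-negative a, b with 12a + 17b = 61.
gcd(12, 17) = 1 divides 61, but no a in [0, 5] gives non-negative b.

No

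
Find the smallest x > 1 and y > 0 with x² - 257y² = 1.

We seek the smallest positive integers (x, y) with x² - 257y² = 1, i.e., x² = 257y² + 1.
Try successive y values:
y = 1: x² = 257·1² + 1 = 258, not a perfect square
y = 2: x² = 257·2² + 1 = 1029, not a perfect square
y = 3: x² = 257·3² + 1 = 2314, not a perfect square
... continuing the search (or via continued fractions) ...
y = 32: x² = 257·32² + 1 = 263169, x = 513 ✓

Verify: 513² - 257·32² = 263169 - 263168 = 1 ✓

x = 513, y = 32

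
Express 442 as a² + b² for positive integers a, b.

We need to find integers a, b > 0 such that a² + b² = 442.
Trying a = 1: b² = 442 - 1² = 442 - 1 = 441
b = 21
Check: 1² + 21² = 1 + 441 = 442 ✓

442 = 1² + 21²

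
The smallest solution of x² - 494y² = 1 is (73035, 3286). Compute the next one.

Solutions to x² - Dy² = 1 are generated by powers of (x₀ + y₀√D).
The next solution satisfies x₁ + y₁√494 = (x₀ + y₀√494)², giving:
x₁ = x₀² + 494y₀² = 73035² + 494·3286² = 5334111225 + 5334111224 = 10668222449
y₁ = 2x₀y₀ = 2·73035·3286 = 479986020

Verify: 10668222449² - 494·479986020² = 113810970221347557601 - 113810970221347557600 = 1 ✓

x = 10668222449, y = 479986020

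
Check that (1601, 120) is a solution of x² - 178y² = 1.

Compute x² = 1601² = 2563201
Compute 178y² = 178·120² = 178·14400 = 2563200
x² - 178y² = 2563201 - 2563200 = 1
Since this equals 1, (1601, 120) is a solution.

Yes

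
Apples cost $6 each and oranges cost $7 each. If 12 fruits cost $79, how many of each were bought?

Let a = apples, o = oranges.
a + o = 12
6a + 7o = 79
Substitute o = 12 - a:
6a + 7(12 - a) = 79
(6 - 7)a = 79 - 84
-1a = -5
a = 5, o = 12 - 5 = 7

Apples: 5, Oranges: 7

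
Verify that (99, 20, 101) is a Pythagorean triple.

Compute a² + b² = 99² + 20² = 9801 + 400 = 10201
Compute c² = 101² = 10201
Since 10201 = 10201, confirmed.

Yes, it is a Pythagorean triple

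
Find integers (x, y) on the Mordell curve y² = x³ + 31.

Try small integer x values and check whether x³ + 31 is a perfect square.
x = -3: x³ + 31 = -3³ + 31 = -27 + 31 = 4
Is 4 a perfect square? 2² = 4 ✓
So (x, y) = (-3, -2) is a solution.

x = -3, y = -2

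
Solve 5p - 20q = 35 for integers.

Step 1: Check solvability.
gcd(5, 20) = 5
Since 5 divides 35, solutions exist.

Step 2: Apply extended Euclidean algorithm to find gcd.
We find integers such that 5*x0 + 20*y0 = 5

Step 3: Scale the particular solution.
Multiply by 35/5 = 7:
p = 7, q = 0

Step 4: Verify.
5*(7) - 20*(0) = 35 = 35 ✓

p = 7, q = 0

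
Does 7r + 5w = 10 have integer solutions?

Step 1: Compute gcd(7, 5).
gcd(7, 5) = 1

Step 2: Check divisibility.
Does 1 divide 10? 10 = 1 x 10, so yes.

By the theorem on linear Diophantine equations, 7r + 5w = 10 has integer solutions if and only if gcd(7, 5) divides 10. Since 1 | 10, solutions exist.

Yes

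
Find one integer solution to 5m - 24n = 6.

Step 1: Check solvability.
gcd(5, 24) = 1
Since 1 divides 6, solutions exist.

Step 2: Apply extended Euclidean algorithm to find gcd.
We find integers such that 5*x0 + 24*y0 = 1

Step 3: Scale the particular solution.
Multiply by 6/1 = 6:
m = 30, n = 6

Step 4: Verify.
5*(30) - 24*(6) = 6 = 6 ✓

m = 30, n = 6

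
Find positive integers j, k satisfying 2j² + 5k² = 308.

Try small values of j and check whether (308 - 2j²)/5 is a perfect square.
j = 8: 2·8² = 128, so 5k² = 308 - 128 = 180, giving k² = 36, k = 6.
Check: 2·8² + 5·6² = 128 + 180 = 308 ✓

j = 8, k = 6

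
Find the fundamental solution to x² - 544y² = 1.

We seek the smallest positive integers (x, y) with x² - 544y² = 1, i.e., x² = 544y² + 1.
Try successive y values:
y = 1: x² = 544·1² + 1 = 545, not a perfect square
y = 2: x² = 544·2² + 1 = 2177, not a perfect square
y = 3: x² = 544·3² + 1 = 4897, not a perfect square
... continuing the search (or via continued fractions) ...
y = 105: x² = 544·105² + 1 = 5997601, x = 2449 ✓

Verify: 2449² - 544·105² = 5997601 - 5997600 = 1 ✓

x = 2449, y = 105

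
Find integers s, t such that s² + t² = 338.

We need to find integers s, t > 0 such that s² + t² = 338.
Trying s = 7: t² = 338 - 7² = 338 - 49 = 289
t = 17
Check: 7² + 17² = 49 + 289 = 338 ✓

338 = 7² + 17²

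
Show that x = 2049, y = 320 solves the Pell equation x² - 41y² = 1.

Compute x² = 2049² = 4198401
Compute 41y² = 41·320² = 41·102400 = 4198400
x² - 41y² = 4198401 - 4198400 = 1
Since this equals 1, (2049, 320) is a solution.

Yes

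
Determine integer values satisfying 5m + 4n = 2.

Step 1: Check solvability.
gcd(5, 4) = 1
Since 1 divides 2, solutions exist.

Step 2: Apply extended Euclidean algorithm to find gcd.
We find integers such that 5*x0 + 4*y0 = 1

Step 3: Scale the particular solution.
Multiply by 2/1 = 2:
m = 2, n = -2

Step 4: Verify.
5*(2) + 4*(-2) = 2 = 2 ✓

m = 2, n = -2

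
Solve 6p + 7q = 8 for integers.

Step 1: Check solvability.
gcd(6, 7) = 1
Since 1 divides 8, solutions exist.

Step 2: Apply extended Euclidean algorithm to find gcd.
We find integers such that 6*x0 + 7*y0 = 1

Step 3: Scale the particular solution.
Multiply by 8/1 = 8:
p = -8, q = 8

Step 4: Verify.
6*(-8) + 7*(8) = 8 = 8 ✓

p = -8, q = 8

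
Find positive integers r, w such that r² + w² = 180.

Search for r with 180 - r² a perfect square.
r = 6: 180 - 6² = 180 - 36 = 144 = 12² ✓
So r = 6, w = 12.

r = 6, w = 12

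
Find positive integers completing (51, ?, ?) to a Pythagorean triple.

We need the other leg and hypotenuse such that 51² + x² = c².
Take x = 1300, c = 1301: 51² + 1300² = 2601 + 1690000 = 1692601 = 1301² ✓
Triple: (51, 1300, 1301)

(51, 1300, 1301)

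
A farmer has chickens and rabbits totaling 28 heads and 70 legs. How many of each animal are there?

Let c = chickens, r = rabbits.
Heads: c + r = 28
Legs: 2c + 4r = 70
From the first equation, c = 28 - r. Substitute:
2(28 - r) + 4r = 70
56 + 2r = 70
r = (70 - 56)/2 = 7
c = 28 - 7 = 21

Chickens: 21, Rabbits: 7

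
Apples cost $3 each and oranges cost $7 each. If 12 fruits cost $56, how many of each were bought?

Let a = apples, o = oranges.
a + o = 12
3a + 7o = 56
Substitute o = 12 - a:
3a + 7(12 - a) = 56
(3 - 7)a = 56 - 84
-4a = -28
a = 7, o = 12 - 7 = 5

Apples: 7, Oranges: 5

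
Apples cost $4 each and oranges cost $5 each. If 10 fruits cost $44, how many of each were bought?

Let a = apples, o = oranges.
a + o = 10
4a + 5o = 44
Substitute o = 10 - a:
4a + 5(10 - a) = 44
(4 - 5)a = 44 - 50
-1a = -6
a = 6, o = 10 - 6 = 4

Apples: 6, Oranges: 4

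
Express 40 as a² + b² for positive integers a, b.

We need to find integers a, b > 0 such that a² + b² = 40.
Trying a = 2: b² = 40 - 2² = 40 - 4 = 36
b = 6
Check: 2² + 6² = 4 + 36 = 40 ✓

40 = 2² + 6²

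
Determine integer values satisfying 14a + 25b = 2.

Step 1: Check solvability.
gcd(14, 25) = 1
Since 1 divides 2, solutions exist.

Step 2: Apply extended Euclidean algorithm to find gcd.
We find integers such that 14*x0 + 25*y0 = 1

Step 3: Scale the particular solution.
Multiply by 2/1 = 2:
a = 18, b = -10

Step 4: Verify.
14*(18) + 25*(-10) = 2 = 2 ✓

a = 18, b = -10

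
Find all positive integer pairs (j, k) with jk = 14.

The positive divisors of 14 are: 1, 2, 7, 14.
Each divisor d gives the pair (d, 14/d):
(1, 14), (2, 7), (7, 2), (14, 1)

(1, 14), (2, 7), (7, 2), (14, 1)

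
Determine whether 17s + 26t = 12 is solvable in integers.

Step 1: Compute gcd(17, 26).
gcd(17, 26) = 1

Step 2: Check divisibility.
Does 1 divide 12? 12 = 1 x 12, so yes.

By the theorem on linear Diophantine equations, 17s + 26t = 12 has integer solutions if and only if gcd(17, 26) divides 12. Since 1 | 12, solutions exist.

Yes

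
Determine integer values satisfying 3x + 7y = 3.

Step 1: Check solvability.
gcd(3, 7) = 1
Since 1 divides 3, solutions exist.

Step 2: Apply extended Euclidean algorithm to find gcd.
We find integers such that 3*x0 + 7*y0 = 1

Step 3: Scale the particular solution.
Multiply by 3/1 = 3:
x = -6, y = 3

Step 4: Verify.
3*(-6) + 7*(3) = 3 = 3 ✓

x = -6, y = 3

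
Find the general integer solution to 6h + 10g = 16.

Step 1: Compute gcd(6, 10) = 2.
Since 2 divides 16, solutions exist.

Step 2: Find a particular solution using extended Euclidean algorithm.
We get h₀ = 16, g₀ = -8.
Check: 6*16 + 10*-8 = 16 = 16 ✓

Step 3: Write the general solution.
h = 16 + (10/2)t = 16 + 5t
g = -8 - (6/2)t = -8 - 3t
for any integer t.

h = 16 + 5t, g = -8 - 3t for integer t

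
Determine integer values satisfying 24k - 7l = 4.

Step 1: Check solvability.
gcd(24, 7) = 1
Since 1 divides 4, solutions exist.

Step 2: Apply extended Euclidean algorithm to find gcd.
We find integers such that 24*x0 + 7*y0 = 1

Step 3: Scale the particular solution.
Multiply by 4/1 = 4:
k = -8, l = -28

Step 4: Verify.
24*(-8) - 7*(-28) = 4 = 4 ✓

k = -8, l = -28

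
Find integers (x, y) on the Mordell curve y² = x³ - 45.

Try small integer x values and check whether x³ - 45 is a perfect square.
x = 21: x³ - 45 = 21³ - 45 = 9261 - 45 = 9216
Is 9216 a perfect square? 96² = 9216 ✓
So (x, y) = (21, 96) is a solution.

x = 21, y = 96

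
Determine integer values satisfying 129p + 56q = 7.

Step 1: Check solvability.
gcd(129, 56) = 1
Since 1 divides 7, solutions exist.

Step 2: Apply extended Euclidean algorithm to find gcd.
We find integers such that 129*x0 + 56*y0 = 1

Step 3: Scale the particular solution.
Multiply by 7/1 = 7:
p = -161, q = 371

Step 4: Verify.
129*(-161) + 56*(371) = 7 = 7 ✓

p = -161, q = 371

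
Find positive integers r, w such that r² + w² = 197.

Search for r with 197 - r² a perfect square.
r = 1: 197 - 1² = 197 - 1 = 196 = 14² ✓
So r = 1, w = 14.

r = 1, w = 14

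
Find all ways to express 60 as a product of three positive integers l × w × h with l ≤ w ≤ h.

Iterate l from 1 to ⌊60^(1/3)⌋. For each l dividing 60, iterate w ≥ l with w dividing 60/l, and set h = 60/(l·w).
Triples found (10): (1×1×60), (1×2×30), (1×3×20), (1×4×15), (1×5×12), (1×6×10), (2×2×15), (2×3×10), (2×5×6), (3×4×5)

(1×1×60), (1×2×30), (1×3×20), (1×4×15), (1×5×12), (1×6×10), (2×2×15), (2×3×10), (2×5×6), (3×4×5)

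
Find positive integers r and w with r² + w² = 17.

We need to find integers r, w > 0 such that r² + w² = 17.
Trying r = 1: w² = 17 - 1² = 17 - 1 = 16
w = 4
Check: 1² + 4² = 1 + 16 = 17 ✓

17 = 1² + 4²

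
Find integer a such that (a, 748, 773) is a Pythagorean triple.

a² = c² - b² = 773² - 748² = 597529 - 559504 = 38025
a = sqrt(38025) = 195

195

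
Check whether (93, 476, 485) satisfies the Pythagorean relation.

Compute a² + b²:
93² + 476² = 8649 + 226576 = 235225
Compute c²:
485² = 235225
Since 235225 = 235225, it is a Pythagorean triple.

Yes, it is a Pythagorean triple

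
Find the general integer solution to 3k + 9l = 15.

Step 1: Compute gcd(3, 9) = 3.
Since 3 divides 15, solutions exist.

Step 2: Find a particular solution using extended Euclidean algorithm.
We get k₀ = 5, l₀ = 0.
Check: 3*5 + 9*0 = 15 = 15 ✓

Step 3: Write the general solution.
k = 5 + (9/3)t = 5 + 3t
l = 0 - (3/3)t = 0 - 1t
for any integer t.

k = 5 + 3t, l = 0 - 1t for integer t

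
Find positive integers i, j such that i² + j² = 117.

Search for i with 117 - i² a perfect square.
i = 6: 117 - 6² = 117 - 36 = 81 = 9² ✓
So i = 6, j = 9.

i = 6, j = 9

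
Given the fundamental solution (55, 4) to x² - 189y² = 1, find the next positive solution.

Solutions to x² - Dy² = 1 are generated by powers of (x₀ + y₀√D).
The next solution satisfies x₁ + y₁√189 = (x₀ + y₀√189)², giving:
x₁ = x₀² + 189y₀² = 55² + 189·4² = 3025 + 3024 = 6049
y₁ = 2x₀y₀ = 2·55·4 = 440

Verify: 6049² - 189·440² = 36590401 - 36590400 = 1 ✓

x = 6049, y = 440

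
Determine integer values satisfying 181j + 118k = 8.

Step 1: Check solvability.
gcd(181, 118) = 1
Since 1 divides 8, solutions exist.

Step 2: Apply extended Euclidean algorithm to find gcd.
We find integers such that 181*x0 + 118*y0 = 1

Step 3: Scale the particular solution.
Multiply by 8/1 = 8:
j = 120, k = -184

Step 4: Verify.
181*(120) + 118*(-184) = 8 = 8 ✓

j = 120, k = -184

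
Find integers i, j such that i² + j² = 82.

We need to find integers i, j > 0 such that i² + j² = 82.
Trying i = 1: j² = 82 - 1² = 82 - 1 = 81
j = 9
Check: 1² + 9² = 1 + 81 = 82 ✓

82 = 1² + 9²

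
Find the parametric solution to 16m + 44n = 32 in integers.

Step 1: Compute gcd(16, 44) = 4.
Since 4 divides 32, solutions exist.

Step 2: Find a particular solution using extended Euclidean algorithm.
We get m₀ = 24, n₀ = -8.
Check: 16*24 + 44*-8 = 32 = 32 ✓

Step 3: Write the general solution.
m = 24 + (44/4)t = 24 + 11t
n = -8 - (16/4)t = -8 - 4t
for any integer t.

m = 24 + 11t, n = -8 - 4t for integer t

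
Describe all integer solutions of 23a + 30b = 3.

Step 1: Compute gcd(23, 30) = 1.
Since 1 divides 3, solutions exist.

Step 2: Find a particular solution using extended Euclidean algorithm.
We get a₀ = -39, b₀ = 30.
Check: 23*-39 + 30*30 = 3 = 3 ✓

Step 3: Write the general solution.
a = -39 + (30/1)t = -39 + 30t
b = 30 - (23/1)t = 30 - 23t
for any integer t.

a = -39 + 30t, b = 30 - 23t for integer t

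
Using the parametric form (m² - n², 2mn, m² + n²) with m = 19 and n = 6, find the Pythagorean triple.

a = m² - n² = 361 - 36 = 325
b = 2mn = 2·19·6 = 228
c = m² + n² = 361 + 36 = 397
Verify: 325² + 228² = 105625 + 51984 = 157609 = 397² ✓

(325, 228, 397)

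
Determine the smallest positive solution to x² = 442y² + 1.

We seek the smallest positive integers (x, y) with x² - 442y² = 1, i.e., x² = 442y² + 1.
Try successive y values:
y = 1: x² = 442·1² + 1 = 443, not a perfect square
y = 2: x² = 442·2² + 1 = 1769, not a perfect square
y = 3: x² = 442·3² + 1 = 3979, not a perfect square
... continuing the search (or via continued fractions) ...
y = 42: x² = 442·42² + 1 = 779689, x = 883 ✓

Verify: 883² - 442·42² = 779689 - 779688 = 1 ✓

x = 883, y = 42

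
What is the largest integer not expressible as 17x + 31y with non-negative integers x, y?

For two coprime denominations a and b, the Frobenius number (largest value not representable as a non-negative combination) is ab - a - b.
Here gcd(17, 31) = 1, so they are coprime.
F(17, 31) = 17·31 - 17 - 31 = 527 - 48 = 479

479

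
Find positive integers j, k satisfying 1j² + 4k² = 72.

Try small values of j and check whether (72 - 1j²)/4 is a perfect square.
j = 6: 1·6² = 36, so 4k² = 72 - 36 = 36, giving k² = 9, k = 3.
Check: 1·6² + 4·3² = 36 + 36 = 72 ✓

j = 6, k = 3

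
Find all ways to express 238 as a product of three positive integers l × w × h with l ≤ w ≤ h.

Iterate l from 1 to ⌊238^(1/3)⌋. For each l dividing 238, iterate w ≥ l with w dividing 238/l, and set h = 238/(l·w).
Triples found (5): (1×1×238), (1×2×119), (1×7×34), (1×14×17), (2×7×17)

(1×1×238), (1×2×119), (1×7×34), (1×14×17), (2×7×17)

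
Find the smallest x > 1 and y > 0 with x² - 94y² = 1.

We seek the smallest positive integers (x, y) with x² - 94y² = 1, i.e., x² = 94y² + 1.
Try successive y values:
y = 1: x² = 94·1² + 1 = 95, not a perfect square
y = 2: x² = 94·2² + 1 = 377, not a perfect square
y = 3: x² = 94·3² + 1 = 847, not a perfect square
... continuing the search (or via continued fractions) ...
y = 221064: x² = 94·221064² + 1 = 4593713457025, x = 2143295 ✓

Verify: 2143295² - 94·221064² = 4593713457025 - 4593713457024 = 1 ✓

x = 2143295, y = 221064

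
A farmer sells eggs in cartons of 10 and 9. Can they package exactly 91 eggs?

We need non-negative a, b with 10a + 9b = 91.
gcd(10, 9) = 1 divides 91.
Try a = 1: 9b = 91 - 10 = 81, so b = 9.
One way: 1 cartons of 10 and 9 cartons of 9.

Yes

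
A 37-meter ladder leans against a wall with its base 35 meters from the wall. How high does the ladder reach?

The ladder, wall, and ground form a right triangle with hypotenuse 37 and one leg 35.
By the Pythagorean theorem: h² = 37² - 35² = 1369 - 1225 = 144
h = √144 = 12 meters

12 meters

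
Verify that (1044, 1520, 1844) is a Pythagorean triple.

Compute a² + b²:
1044² + 1520² = 1089936 + 2310400 = 3400336
Compute c²:
1844² = 3400336
Since 3400336 = 3400336, it is a Pythagorean triple.

Yes, it is a Pythagorean triple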